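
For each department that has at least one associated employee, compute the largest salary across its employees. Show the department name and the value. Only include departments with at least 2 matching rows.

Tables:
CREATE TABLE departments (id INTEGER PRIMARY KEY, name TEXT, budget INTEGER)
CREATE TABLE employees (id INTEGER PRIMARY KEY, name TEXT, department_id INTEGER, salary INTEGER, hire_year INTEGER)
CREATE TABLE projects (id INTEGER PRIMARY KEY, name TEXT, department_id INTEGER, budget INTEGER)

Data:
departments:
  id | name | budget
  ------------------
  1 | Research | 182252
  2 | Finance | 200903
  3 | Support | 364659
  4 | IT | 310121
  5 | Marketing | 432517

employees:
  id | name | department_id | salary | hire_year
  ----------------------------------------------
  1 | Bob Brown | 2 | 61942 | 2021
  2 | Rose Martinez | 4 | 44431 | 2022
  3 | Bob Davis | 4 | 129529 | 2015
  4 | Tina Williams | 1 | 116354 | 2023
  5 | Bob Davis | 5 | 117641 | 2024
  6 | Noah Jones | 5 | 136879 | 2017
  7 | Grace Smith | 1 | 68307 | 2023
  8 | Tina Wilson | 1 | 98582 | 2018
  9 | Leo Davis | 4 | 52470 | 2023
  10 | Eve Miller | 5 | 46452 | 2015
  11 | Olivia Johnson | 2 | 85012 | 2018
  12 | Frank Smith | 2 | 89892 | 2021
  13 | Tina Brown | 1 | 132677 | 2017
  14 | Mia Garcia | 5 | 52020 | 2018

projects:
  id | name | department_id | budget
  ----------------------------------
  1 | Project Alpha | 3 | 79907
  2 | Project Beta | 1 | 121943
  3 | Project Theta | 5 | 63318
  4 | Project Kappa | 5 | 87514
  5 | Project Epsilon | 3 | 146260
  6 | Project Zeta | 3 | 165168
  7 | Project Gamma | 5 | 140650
SELECT p.name, MAX(c.salary) AS max_salary FROM employees c JOIN departments p ON c.department_id = p.id GROUP BY p.id, p.name HAVING COUNT(*) >= 2

Execution result:
name | max_salary
Research | 132677
Finance | 89892
IT | 129529
Marketing | 136879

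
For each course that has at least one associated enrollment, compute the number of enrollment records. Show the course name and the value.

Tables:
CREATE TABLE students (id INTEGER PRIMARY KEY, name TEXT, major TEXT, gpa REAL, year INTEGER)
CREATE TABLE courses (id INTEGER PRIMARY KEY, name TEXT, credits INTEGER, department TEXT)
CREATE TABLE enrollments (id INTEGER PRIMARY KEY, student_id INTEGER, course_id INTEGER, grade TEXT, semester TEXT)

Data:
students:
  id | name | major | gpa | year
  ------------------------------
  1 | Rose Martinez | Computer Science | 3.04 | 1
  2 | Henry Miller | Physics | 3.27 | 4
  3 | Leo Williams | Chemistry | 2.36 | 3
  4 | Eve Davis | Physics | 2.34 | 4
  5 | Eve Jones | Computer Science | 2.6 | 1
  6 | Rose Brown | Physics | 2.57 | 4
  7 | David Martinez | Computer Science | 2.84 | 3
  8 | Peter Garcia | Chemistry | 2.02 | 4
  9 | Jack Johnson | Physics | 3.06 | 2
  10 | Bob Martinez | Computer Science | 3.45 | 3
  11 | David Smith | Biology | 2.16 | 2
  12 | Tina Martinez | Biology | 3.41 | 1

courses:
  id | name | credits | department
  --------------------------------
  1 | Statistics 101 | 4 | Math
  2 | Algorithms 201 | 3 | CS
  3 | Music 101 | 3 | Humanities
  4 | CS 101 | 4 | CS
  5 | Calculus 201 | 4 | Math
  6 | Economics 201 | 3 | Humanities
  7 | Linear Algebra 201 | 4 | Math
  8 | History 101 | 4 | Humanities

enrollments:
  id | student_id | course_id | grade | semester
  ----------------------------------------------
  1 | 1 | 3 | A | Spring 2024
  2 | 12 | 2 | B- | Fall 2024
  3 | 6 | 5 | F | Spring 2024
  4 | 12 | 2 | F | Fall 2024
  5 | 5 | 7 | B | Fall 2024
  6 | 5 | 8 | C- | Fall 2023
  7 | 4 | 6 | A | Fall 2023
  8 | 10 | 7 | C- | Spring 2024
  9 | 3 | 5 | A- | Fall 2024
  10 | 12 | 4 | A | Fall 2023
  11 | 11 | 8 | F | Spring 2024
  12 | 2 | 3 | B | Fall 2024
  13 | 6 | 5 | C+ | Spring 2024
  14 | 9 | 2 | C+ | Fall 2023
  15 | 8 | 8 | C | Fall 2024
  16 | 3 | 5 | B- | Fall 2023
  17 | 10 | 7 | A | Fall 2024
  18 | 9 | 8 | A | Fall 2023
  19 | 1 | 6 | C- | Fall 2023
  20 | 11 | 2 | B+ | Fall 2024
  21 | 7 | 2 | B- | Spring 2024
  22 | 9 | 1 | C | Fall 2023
SELECT p.name, COUNT(*) AS n FROM enrollments c JOIN courses p ON c.course_id = p.id GROUP BY p.id, p.name

Execution result:
name | n
Statistics 101 | 1
Algorithms 201 | 5
Music 101 | 2
CS 101 | 1
Calculus 201 | 4
Economics 201 | 2
Linear Algebra 201 | 3
History 101 | 4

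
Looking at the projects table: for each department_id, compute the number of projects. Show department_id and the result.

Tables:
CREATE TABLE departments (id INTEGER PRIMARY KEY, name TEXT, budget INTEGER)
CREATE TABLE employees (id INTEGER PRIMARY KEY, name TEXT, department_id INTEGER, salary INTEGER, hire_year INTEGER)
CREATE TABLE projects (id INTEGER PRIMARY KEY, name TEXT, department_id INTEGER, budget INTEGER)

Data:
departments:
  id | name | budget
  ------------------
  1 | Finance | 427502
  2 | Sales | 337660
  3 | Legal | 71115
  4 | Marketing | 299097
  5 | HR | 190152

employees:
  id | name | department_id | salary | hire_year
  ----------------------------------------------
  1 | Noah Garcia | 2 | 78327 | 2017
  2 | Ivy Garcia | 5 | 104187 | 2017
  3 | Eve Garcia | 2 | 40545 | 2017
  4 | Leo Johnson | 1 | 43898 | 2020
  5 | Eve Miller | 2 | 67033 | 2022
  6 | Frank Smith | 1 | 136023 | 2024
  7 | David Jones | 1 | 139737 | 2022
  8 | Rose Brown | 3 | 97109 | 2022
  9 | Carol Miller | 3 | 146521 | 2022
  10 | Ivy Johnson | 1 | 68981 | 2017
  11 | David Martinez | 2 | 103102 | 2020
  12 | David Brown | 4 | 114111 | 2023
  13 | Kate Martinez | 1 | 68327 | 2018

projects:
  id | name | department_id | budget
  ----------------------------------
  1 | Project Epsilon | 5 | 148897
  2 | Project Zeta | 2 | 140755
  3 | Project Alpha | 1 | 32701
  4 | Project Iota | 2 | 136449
SELECT department_id, COUNT(*) AS n FROM projects GROUP BY department_id

Execution result:
department_id | n
1 | 1
2 | 2
5 | 1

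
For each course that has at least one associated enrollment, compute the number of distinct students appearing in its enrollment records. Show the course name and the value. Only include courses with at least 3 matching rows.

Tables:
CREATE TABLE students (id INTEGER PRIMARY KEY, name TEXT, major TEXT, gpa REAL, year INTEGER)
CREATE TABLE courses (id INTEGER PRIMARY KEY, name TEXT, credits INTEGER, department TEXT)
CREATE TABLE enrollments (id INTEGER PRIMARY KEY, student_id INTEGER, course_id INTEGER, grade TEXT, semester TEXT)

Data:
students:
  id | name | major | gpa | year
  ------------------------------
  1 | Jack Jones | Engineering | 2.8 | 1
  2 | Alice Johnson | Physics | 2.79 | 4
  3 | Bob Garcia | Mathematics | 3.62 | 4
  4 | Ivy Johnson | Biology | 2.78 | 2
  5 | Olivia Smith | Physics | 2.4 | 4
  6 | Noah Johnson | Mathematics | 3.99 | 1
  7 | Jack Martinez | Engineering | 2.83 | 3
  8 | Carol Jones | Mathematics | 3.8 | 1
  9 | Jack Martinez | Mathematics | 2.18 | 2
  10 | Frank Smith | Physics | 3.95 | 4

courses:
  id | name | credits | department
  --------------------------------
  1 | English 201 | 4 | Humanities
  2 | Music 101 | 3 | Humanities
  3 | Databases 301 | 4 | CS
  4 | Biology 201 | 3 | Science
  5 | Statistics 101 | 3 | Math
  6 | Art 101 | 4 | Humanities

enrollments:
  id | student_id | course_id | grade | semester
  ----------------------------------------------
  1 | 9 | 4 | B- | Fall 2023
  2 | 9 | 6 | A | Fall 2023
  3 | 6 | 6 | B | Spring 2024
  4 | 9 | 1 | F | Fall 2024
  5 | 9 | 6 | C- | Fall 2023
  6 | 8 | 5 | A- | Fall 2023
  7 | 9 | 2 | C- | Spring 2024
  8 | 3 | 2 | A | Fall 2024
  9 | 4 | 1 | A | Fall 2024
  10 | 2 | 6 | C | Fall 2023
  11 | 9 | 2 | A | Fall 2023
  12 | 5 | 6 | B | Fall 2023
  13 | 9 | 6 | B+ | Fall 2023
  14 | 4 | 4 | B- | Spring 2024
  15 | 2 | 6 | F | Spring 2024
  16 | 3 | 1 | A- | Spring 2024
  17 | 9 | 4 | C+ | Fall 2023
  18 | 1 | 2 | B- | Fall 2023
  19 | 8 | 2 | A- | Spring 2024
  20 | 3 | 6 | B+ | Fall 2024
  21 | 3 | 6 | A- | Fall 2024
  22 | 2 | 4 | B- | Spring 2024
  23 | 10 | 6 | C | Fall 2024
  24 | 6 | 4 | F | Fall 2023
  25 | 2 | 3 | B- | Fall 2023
SELECT p.name, COUNT(DISTINCT c.student_id) AS distinct_student_count FROM enrollments c JOIN courses p ON c.course_id = p.id GROUP BY p.id, p.name HAVING COUNT(*) >= 3

Execution result:
name | distinct_student_count
English 201 | 3
Music 101 | 4
Biology 201 | 4
Art 101 | 6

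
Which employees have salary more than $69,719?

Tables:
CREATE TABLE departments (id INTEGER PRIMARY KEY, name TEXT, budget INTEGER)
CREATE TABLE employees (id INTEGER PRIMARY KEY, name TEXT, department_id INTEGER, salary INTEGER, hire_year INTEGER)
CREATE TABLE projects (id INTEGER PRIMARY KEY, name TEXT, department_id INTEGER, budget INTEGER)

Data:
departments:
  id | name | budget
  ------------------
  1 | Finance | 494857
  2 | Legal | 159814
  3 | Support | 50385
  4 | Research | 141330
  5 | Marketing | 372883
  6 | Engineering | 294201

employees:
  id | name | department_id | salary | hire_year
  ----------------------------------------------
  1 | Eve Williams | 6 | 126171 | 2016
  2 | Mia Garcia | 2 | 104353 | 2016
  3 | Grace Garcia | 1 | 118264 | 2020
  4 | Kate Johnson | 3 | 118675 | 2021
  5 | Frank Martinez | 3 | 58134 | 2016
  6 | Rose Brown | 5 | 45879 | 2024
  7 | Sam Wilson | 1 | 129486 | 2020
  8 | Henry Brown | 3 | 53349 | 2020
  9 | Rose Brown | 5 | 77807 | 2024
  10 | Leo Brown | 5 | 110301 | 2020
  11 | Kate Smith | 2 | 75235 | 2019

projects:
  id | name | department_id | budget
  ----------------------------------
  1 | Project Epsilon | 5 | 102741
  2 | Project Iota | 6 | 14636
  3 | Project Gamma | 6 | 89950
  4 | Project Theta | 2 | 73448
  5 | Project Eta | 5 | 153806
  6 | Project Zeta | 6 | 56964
SELECT name, salary FROM employees WHERE salary > 69719

Execution result:
name | salary
Eve Williams | 126171
Mia Garcia | 104353
Grace Garcia | 118264
Kate Johnson | 118675
Sam Wilson | 129486
Rose Brown | 77807
Leo Brown | 110301
Kate Smith | 75235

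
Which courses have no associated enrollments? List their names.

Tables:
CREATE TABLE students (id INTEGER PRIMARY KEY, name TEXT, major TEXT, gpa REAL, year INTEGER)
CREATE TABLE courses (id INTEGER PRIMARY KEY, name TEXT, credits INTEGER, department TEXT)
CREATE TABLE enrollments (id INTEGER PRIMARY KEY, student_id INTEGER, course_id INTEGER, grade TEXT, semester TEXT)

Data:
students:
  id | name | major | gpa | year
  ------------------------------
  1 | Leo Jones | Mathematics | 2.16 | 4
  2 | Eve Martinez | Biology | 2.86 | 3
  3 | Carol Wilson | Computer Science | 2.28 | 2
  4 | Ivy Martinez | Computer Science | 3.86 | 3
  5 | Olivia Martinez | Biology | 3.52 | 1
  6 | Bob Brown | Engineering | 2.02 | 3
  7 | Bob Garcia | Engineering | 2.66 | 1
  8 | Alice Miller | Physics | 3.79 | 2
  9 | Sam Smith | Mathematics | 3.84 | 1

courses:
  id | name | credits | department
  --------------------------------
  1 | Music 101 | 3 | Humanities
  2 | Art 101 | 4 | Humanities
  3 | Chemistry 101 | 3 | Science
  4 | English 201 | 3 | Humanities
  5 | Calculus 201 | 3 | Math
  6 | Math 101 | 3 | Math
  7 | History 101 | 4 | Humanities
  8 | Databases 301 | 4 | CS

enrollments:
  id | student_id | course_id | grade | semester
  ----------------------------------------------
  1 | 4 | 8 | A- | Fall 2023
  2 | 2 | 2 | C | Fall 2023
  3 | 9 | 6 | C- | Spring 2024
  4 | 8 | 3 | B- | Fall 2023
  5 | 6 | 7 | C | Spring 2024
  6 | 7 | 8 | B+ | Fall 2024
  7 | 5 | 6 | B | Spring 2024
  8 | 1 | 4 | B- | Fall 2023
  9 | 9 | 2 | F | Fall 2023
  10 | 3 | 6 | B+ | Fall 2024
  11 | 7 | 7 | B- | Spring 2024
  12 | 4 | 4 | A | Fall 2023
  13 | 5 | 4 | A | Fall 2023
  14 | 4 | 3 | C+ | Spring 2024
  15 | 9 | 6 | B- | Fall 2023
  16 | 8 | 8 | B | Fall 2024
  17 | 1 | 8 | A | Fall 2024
SELECT p.name FROM courses p LEFT JOIN enrollments c ON c.course_id = p.id WHERE c.id IS NULL

Execution result:
name
Music 101
Calculus 201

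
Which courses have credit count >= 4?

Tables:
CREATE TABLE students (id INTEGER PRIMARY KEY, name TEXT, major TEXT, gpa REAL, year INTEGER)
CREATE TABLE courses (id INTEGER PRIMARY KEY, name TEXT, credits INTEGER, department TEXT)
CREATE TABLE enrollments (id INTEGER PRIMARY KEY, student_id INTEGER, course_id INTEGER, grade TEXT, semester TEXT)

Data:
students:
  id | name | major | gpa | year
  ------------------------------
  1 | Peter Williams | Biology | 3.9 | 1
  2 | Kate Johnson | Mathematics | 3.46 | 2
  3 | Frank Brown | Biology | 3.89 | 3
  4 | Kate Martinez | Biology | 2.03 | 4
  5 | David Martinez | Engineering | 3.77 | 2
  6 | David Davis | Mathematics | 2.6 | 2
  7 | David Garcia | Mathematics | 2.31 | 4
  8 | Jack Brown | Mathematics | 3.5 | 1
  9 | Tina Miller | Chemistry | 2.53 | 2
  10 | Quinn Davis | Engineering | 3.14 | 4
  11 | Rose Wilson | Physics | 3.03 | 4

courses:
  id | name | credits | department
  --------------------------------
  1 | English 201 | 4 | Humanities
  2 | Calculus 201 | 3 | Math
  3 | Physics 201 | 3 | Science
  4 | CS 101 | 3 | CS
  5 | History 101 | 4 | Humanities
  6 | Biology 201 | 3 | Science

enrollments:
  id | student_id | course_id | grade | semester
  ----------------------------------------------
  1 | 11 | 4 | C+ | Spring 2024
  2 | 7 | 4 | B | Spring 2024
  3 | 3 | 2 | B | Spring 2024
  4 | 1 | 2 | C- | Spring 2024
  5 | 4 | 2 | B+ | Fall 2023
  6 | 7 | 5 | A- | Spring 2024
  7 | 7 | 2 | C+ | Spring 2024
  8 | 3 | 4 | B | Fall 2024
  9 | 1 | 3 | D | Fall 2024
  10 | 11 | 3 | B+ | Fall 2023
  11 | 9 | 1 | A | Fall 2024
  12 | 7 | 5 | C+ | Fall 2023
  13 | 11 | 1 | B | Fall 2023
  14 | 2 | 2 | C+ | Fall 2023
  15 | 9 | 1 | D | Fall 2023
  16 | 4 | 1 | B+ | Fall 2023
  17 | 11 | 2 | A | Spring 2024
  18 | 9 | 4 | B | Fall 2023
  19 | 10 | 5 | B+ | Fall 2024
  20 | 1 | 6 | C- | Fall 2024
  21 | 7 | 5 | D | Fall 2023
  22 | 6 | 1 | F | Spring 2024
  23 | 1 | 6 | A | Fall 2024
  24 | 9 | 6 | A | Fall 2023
SELECT name, credits FROM courses WHERE credits >= 4

Execution result:
name | credits
English 201 | 4
History 101 | 4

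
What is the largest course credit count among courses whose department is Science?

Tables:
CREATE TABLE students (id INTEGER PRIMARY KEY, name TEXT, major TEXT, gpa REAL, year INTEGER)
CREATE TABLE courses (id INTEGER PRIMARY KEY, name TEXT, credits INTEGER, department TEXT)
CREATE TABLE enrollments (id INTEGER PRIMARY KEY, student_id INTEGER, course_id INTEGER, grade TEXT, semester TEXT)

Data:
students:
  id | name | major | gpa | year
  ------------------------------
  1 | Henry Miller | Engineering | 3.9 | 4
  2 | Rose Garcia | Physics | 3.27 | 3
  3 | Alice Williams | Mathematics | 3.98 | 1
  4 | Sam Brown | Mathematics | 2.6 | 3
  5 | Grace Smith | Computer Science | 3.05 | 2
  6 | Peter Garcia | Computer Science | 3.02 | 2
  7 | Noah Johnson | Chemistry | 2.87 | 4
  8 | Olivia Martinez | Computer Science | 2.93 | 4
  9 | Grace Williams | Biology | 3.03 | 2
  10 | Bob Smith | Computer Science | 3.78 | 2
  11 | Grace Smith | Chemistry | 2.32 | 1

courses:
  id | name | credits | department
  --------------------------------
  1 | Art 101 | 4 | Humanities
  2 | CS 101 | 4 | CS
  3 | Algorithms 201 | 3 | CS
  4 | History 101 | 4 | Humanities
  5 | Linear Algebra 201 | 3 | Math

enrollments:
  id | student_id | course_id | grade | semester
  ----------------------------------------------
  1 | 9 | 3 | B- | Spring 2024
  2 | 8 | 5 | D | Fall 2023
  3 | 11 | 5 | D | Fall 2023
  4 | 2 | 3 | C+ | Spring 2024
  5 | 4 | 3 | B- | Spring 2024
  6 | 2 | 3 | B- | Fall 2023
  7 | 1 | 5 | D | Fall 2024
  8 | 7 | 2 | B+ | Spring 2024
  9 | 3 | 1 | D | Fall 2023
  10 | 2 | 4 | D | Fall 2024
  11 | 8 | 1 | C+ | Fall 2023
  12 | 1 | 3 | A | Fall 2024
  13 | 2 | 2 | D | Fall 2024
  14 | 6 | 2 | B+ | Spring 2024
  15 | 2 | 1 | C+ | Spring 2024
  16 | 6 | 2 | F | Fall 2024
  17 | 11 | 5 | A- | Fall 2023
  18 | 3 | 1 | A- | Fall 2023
SELECT MAX(credits) FROM courses WHERE department = 'Science'

Execution result:
NULL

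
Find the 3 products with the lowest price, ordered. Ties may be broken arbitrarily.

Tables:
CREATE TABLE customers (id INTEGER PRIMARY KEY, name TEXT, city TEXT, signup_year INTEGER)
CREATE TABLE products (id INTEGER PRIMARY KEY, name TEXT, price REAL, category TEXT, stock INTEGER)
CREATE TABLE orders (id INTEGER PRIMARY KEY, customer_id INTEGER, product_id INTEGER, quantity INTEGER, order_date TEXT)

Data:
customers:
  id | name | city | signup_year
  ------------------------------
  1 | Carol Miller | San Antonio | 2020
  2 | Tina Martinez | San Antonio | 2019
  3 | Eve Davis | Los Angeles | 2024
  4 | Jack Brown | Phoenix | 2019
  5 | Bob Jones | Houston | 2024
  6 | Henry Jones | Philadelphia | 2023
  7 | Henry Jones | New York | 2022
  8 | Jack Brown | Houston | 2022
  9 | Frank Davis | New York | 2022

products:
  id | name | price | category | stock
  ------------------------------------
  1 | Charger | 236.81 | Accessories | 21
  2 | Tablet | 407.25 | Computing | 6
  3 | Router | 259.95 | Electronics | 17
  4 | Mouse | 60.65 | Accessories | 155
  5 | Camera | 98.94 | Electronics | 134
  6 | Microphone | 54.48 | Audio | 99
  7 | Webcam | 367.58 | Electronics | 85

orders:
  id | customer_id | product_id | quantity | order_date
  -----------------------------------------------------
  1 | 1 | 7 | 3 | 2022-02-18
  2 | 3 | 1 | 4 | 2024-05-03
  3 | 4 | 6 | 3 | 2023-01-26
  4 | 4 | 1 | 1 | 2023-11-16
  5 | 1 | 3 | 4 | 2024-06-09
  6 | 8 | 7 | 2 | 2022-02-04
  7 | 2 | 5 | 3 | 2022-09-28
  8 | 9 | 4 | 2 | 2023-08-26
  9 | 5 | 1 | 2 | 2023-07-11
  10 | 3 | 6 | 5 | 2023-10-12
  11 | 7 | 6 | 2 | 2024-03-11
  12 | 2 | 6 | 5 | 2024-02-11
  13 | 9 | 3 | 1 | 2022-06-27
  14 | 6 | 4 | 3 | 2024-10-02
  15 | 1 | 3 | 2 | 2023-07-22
SELECT name, price FROM products ORDER BY price ASC LIMIT 3

Execution result:
name | price
Microphone | 54.48
Mouse | 60.65
Camera | 98.94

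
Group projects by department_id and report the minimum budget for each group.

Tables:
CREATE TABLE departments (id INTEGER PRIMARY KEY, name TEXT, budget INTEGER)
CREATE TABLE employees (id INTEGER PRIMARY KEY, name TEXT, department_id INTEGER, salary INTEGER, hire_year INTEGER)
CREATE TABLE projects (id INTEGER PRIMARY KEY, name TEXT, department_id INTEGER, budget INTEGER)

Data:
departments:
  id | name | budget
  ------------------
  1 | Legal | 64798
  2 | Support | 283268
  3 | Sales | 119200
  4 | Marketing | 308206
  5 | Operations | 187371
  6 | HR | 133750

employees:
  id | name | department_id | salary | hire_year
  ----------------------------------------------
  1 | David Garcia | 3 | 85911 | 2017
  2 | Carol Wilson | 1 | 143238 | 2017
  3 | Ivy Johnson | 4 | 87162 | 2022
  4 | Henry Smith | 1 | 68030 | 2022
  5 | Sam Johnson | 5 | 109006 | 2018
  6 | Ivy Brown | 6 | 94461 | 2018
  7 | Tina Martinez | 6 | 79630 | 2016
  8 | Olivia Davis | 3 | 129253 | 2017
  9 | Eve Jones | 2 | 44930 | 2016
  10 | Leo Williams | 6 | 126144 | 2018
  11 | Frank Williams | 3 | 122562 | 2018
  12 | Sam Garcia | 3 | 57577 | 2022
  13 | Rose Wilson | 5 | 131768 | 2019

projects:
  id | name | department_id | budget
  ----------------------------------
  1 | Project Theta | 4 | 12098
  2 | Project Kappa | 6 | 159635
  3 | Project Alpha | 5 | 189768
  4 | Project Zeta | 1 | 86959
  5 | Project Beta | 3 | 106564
SELECT department_id, MIN(budget) AS min_budget FROM projects GROUP BY department_id

Execution result:
department_id | min_budget
1 | 86959
3 | 106564
4 | 12098
5 | 189768
6 | 159635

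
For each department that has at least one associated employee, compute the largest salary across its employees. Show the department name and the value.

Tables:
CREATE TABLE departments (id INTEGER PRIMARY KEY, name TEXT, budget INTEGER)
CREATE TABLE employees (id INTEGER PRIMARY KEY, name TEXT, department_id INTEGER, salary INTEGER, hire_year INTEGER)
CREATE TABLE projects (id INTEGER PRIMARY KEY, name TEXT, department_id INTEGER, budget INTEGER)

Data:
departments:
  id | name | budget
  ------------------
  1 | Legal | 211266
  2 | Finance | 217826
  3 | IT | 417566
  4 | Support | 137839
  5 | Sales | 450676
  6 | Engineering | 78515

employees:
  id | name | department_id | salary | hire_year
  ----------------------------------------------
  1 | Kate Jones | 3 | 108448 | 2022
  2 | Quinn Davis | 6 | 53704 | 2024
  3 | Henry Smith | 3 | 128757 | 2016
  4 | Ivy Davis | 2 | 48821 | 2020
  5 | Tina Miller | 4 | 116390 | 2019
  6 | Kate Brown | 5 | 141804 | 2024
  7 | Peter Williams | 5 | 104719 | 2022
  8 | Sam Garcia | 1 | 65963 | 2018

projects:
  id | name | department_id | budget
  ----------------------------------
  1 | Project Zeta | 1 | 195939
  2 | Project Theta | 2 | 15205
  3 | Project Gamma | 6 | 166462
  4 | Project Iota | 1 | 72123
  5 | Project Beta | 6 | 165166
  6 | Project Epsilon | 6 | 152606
SELECT p.name, MAX(c.salary) AS max_salary FROM employees c JOIN departments p ON c.department_id = p.id GROUP BY p.id, p.name

Execution result:
name | max_salary
Legal | 65963
Finance | 48821
IT | 128757
Support | 116390
Sales | 141804
Engineering | 53704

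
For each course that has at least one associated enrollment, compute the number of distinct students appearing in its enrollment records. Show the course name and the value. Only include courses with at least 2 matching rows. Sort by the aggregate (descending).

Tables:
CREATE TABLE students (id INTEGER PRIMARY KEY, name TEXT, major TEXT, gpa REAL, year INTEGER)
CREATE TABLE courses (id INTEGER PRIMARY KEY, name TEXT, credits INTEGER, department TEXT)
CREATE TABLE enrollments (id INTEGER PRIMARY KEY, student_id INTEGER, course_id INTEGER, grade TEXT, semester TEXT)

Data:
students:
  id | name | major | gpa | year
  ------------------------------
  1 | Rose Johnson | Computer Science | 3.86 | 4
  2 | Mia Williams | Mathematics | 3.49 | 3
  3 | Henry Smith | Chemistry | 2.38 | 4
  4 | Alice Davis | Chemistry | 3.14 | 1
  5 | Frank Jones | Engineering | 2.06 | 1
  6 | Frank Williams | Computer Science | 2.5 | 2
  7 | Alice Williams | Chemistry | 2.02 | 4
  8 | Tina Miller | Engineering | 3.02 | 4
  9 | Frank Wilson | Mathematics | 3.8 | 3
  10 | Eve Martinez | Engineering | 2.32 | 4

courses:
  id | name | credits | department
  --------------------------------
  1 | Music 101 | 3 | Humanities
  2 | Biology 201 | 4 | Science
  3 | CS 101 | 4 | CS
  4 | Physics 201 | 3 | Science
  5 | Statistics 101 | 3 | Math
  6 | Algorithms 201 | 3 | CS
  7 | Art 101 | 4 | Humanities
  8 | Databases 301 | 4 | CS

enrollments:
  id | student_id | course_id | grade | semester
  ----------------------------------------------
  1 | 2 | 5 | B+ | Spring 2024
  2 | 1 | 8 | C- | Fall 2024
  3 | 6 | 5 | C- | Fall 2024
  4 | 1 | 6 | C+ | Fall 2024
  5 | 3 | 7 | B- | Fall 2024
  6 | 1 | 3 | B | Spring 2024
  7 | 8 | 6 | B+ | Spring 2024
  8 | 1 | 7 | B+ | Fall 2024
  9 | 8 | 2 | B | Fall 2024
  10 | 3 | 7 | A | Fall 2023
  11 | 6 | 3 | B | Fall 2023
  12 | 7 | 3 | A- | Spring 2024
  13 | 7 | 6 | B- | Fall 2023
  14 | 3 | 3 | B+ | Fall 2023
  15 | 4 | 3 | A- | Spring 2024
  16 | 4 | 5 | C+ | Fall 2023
SELECT p.name, COUNT(DISTINCT c.student_id) AS distinct_student_count FROM enrollments c JOIN courses p ON c.course_id = p.id GROUP BY p.id, p.name HAVING COUNT(*) >= 2 ORDER BY distinct_student_count DESC

Execution result:
name | distinct_student_count
CS 101 | 5
Statistics 101 | 3
Algorithms 201 | 3
Art 101 | 2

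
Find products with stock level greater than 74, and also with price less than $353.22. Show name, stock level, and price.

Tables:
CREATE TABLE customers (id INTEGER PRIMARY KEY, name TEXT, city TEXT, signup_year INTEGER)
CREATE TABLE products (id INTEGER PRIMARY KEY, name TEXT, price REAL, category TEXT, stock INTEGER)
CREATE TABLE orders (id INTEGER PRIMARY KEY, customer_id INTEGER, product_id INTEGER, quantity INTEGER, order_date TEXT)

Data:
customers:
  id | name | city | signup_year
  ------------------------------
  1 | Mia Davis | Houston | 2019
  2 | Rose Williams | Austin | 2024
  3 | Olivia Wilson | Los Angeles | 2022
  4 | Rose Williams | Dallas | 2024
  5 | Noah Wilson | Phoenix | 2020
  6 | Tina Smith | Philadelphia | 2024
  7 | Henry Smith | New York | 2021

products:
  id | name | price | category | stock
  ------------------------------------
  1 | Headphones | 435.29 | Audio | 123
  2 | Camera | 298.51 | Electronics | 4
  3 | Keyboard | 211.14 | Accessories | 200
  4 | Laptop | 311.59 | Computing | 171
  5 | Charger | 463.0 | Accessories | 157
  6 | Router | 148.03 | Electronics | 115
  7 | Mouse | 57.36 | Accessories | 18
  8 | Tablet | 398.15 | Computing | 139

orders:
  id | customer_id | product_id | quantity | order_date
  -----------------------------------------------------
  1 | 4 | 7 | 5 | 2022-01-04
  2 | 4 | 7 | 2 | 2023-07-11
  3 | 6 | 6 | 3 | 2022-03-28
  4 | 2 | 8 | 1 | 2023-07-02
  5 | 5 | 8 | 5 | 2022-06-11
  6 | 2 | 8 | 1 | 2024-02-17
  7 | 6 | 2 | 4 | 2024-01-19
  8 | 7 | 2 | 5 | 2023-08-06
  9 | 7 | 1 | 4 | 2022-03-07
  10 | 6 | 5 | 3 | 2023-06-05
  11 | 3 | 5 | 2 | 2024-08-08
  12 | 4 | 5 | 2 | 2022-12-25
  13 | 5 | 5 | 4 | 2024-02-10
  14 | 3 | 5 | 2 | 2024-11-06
SELECT name, stock, price FROM products WHERE stock > 74 AND price < 353.22

Execution result:
name | stock | price
Keyboard | 200 | 211.14
Laptop | 171 | 311.59
Router | 115 | 148.03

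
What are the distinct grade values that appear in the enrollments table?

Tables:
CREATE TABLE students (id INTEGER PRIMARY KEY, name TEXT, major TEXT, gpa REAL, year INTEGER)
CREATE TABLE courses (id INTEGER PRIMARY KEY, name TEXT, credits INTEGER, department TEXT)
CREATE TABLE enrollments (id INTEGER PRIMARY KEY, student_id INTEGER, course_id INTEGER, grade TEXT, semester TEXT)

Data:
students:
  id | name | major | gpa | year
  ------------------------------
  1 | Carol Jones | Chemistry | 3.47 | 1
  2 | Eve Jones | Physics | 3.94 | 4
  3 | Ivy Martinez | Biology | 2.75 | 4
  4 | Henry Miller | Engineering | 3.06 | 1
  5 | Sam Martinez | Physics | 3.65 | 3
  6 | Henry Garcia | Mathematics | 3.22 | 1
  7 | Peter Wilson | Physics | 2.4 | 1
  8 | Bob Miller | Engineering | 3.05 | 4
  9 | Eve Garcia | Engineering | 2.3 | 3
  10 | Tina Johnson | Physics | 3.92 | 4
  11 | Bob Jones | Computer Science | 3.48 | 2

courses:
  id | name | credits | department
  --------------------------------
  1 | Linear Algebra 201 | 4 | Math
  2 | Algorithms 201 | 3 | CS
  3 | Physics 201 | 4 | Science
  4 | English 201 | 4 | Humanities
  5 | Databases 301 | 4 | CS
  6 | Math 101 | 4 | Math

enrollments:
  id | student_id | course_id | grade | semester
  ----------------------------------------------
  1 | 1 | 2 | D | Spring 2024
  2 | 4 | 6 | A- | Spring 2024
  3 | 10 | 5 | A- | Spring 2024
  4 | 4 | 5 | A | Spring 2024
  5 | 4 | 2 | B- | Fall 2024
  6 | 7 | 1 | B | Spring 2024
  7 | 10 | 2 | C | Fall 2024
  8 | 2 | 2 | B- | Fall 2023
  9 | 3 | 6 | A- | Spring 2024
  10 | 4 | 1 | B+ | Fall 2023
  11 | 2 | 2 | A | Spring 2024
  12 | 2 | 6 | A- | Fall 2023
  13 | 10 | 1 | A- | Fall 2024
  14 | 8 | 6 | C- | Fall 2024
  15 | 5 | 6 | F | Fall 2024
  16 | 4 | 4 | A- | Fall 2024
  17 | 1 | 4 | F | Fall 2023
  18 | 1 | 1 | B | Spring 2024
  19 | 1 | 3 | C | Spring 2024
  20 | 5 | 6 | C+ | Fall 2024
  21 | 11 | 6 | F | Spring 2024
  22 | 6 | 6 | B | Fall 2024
SELECT DISTINCT grade FROM enrollments

Execution result:
grade
D
A-
A
B-
B
C
B+
C-
F
C+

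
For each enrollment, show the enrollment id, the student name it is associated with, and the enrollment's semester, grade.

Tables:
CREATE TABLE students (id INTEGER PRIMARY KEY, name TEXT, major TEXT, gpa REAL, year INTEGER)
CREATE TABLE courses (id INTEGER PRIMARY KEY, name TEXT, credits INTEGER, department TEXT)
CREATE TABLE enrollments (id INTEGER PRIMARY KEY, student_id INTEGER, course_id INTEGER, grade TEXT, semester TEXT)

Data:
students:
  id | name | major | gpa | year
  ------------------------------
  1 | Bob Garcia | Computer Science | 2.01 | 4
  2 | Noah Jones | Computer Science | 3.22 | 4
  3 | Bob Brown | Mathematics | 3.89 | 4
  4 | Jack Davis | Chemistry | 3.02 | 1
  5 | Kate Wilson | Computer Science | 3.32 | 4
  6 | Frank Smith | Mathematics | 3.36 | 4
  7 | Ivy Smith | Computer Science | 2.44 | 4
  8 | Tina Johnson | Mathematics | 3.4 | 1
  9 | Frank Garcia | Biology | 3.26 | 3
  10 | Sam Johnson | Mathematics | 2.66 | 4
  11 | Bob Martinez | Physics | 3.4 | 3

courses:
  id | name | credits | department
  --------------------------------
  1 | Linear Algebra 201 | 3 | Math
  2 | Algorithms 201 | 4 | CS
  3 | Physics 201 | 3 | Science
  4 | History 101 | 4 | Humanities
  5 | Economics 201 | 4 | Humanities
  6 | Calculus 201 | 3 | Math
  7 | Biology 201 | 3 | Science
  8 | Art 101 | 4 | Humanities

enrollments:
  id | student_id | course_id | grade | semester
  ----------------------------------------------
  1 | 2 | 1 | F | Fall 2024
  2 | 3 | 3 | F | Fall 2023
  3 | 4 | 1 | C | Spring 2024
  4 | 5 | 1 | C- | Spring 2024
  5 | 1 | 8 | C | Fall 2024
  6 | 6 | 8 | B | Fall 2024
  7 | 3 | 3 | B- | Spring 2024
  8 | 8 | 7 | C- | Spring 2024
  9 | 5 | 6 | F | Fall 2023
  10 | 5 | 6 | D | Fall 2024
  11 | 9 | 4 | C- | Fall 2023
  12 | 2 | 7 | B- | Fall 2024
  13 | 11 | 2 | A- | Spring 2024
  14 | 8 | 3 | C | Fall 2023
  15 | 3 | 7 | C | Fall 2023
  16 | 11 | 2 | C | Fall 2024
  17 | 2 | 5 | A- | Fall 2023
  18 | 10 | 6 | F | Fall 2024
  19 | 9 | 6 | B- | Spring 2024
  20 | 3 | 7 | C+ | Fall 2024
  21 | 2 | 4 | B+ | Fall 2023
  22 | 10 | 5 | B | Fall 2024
SELECT c.id, p.name AS student, c.semester, c.grade FROM enrollments c JOIN students p ON c.student_id = p.id

Execution result:
id | student | semester | grade
1 | Noah Jones | Fall 2024 | F
2 | Bob Brown | Fall 2023 | F
3 | Jack Davis | Spring 2024 | C
4 | Kate Wilson | Spring 2024 | C-
5 | Bob Garcia | Fall 2024 | C
6 | Frank Smith | Fall 2024 | B
7 | Bob Brown | Spring 2024 | B-
8 | Tina Johnson | Spring 2024 | C-
9 | Kate Wilson | Fall 2023 | F
10 | Kate Wilson | Fall 2024 | D
11 | Frank Garcia | Fall 2023 | C-
12 | Noah Jones | Fall 2024 | B-
13 | Bob Martinez | Spring 2024 | A-
14 | Tina Johnson | Fall 2023 | C
15 | Bob Brown | Fall 2023 | C
16 | Bob Martinez | Fall 2024 | C
17 | Noah Jones | Fall 2023 | A-
18 | Sam Johnson | Fall 2024 | F
19 | Frank Garcia | Spring 2024 | B-
20 | Bob Brown | Fall 2024 | C+
21 | Noah Jones | Fall 2023 | B+
22 | Sam Johnson | Fall 2024 | B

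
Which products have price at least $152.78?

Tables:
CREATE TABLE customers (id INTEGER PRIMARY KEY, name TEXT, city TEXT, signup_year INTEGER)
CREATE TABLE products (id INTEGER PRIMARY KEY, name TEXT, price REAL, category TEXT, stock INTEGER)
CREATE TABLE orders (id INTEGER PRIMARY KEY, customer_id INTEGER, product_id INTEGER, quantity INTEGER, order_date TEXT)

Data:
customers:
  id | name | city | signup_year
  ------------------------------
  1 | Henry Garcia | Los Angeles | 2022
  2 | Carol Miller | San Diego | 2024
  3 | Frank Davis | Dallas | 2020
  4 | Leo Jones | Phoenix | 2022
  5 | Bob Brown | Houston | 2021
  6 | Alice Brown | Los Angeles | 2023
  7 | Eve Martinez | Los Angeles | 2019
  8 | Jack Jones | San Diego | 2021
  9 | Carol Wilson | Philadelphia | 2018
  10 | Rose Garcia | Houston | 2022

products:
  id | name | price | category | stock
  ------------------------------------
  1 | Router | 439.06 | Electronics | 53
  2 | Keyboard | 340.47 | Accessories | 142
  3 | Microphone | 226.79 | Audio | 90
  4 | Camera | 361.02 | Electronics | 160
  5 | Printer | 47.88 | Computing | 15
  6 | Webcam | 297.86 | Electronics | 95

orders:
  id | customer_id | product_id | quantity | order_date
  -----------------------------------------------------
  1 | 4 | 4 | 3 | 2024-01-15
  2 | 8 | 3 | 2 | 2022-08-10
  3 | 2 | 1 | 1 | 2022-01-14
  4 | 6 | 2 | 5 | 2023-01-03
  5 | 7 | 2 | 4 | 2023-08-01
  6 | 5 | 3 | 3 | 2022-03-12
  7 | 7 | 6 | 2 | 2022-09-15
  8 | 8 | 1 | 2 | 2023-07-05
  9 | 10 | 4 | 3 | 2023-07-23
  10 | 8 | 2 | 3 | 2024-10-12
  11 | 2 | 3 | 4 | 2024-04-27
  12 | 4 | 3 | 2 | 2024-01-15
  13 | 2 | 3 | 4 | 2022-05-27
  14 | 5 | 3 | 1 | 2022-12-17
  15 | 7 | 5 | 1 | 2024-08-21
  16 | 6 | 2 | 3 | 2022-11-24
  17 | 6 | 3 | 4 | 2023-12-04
SELECT name, price FROM products WHERE price >= 152.78

Execution result:
name | price
Router | 439.06
Keyboard | 340.47
Microphone | 226.79
Camera | 361.02
Webcam | 297.86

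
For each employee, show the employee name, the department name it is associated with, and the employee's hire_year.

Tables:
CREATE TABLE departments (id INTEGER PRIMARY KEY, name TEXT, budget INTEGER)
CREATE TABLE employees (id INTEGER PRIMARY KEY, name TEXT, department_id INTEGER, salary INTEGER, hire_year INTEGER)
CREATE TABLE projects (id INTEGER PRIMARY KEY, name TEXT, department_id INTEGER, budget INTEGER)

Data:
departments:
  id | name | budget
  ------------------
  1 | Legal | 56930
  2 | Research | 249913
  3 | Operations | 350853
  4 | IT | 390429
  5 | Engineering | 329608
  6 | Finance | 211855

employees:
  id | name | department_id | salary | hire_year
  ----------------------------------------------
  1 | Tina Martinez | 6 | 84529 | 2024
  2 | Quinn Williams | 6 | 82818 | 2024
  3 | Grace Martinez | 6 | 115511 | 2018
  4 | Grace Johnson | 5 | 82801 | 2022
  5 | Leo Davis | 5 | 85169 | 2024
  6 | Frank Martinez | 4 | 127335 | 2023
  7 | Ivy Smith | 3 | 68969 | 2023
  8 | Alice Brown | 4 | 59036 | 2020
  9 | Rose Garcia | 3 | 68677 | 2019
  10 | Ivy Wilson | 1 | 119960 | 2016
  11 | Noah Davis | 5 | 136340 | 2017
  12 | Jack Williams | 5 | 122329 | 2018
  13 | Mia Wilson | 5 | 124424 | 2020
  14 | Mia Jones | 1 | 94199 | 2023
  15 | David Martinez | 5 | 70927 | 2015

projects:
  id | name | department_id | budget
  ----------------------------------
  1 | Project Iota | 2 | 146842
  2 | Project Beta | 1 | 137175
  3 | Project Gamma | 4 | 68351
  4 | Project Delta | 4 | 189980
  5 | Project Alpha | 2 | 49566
SELECT c.name, p.name AS department, c.hire_year FROM employees c JOIN departments p ON c.department_id = p.id

Execution result:
name | department | hire_year
Tina Martinez | Finance | 2024
Quinn Williams | Finance | 2024
Grace Martinez | Finance | 2018
Grace Johnson | Engineering | 2022
Leo Davis | Engineering | 2024
Frank Martinez | IT | 2023
Ivy Smith | Operations | 2023
Alice Brown | IT | 2020
Rose Garcia | Operations | 2019
Ivy Wilson | Legal | 2016
Noah Davis | Engineering | 2017
Jack Williams | Engineering | 2018
Mia Wilson | Engineering | 2020
Mia Jones | Legal | 2023
David Martinez | Engineering | 2015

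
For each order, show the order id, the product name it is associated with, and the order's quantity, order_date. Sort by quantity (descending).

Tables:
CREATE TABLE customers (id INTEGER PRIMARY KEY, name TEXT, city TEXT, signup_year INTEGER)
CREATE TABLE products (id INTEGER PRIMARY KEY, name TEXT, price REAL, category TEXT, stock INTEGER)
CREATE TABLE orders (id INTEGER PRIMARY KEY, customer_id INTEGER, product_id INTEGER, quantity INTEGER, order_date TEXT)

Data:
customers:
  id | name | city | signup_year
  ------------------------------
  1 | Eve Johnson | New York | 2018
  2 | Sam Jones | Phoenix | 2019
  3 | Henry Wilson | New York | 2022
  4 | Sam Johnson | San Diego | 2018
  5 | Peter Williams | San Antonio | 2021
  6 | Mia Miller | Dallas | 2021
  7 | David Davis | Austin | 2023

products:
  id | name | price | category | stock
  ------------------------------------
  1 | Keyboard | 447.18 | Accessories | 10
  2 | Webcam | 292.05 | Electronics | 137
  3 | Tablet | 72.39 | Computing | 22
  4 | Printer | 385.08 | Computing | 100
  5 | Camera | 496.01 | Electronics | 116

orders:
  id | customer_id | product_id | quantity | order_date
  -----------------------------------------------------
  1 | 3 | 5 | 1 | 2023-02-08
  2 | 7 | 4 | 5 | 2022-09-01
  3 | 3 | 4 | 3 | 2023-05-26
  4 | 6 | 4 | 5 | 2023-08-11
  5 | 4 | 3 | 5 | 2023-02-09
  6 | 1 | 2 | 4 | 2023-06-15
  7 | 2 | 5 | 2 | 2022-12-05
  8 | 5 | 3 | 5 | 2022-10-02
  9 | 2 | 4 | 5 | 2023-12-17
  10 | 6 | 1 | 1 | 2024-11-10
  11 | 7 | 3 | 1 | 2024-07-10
SELECT c.id, p.name AS product, c.quantity, c.order_date FROM orders c JOIN products p ON c.product_id = p.id ORDER BY c.quantity DESC

Execution result:
id | product | quantity | order_date
2 | Printer | 5 | 2022-09-01
4 | Printer | 5 | 2023-08-11
5 | Tablet | 5 | 2023-02-09
8 | Tablet | 5 | 2022-10-02
9 | Printer | 5 | 2023-12-17
6 | Webcam | 4 | 2023-06-15
3 | Printer | 3 | 2023-05-26
7 | Camera | 2 | 2022-12-05
1 | Camera | 1 | 2023-02-08
10 | Keyboard | 1 | 2024-11-10
11 | Tablet | 1 | 2024-07-10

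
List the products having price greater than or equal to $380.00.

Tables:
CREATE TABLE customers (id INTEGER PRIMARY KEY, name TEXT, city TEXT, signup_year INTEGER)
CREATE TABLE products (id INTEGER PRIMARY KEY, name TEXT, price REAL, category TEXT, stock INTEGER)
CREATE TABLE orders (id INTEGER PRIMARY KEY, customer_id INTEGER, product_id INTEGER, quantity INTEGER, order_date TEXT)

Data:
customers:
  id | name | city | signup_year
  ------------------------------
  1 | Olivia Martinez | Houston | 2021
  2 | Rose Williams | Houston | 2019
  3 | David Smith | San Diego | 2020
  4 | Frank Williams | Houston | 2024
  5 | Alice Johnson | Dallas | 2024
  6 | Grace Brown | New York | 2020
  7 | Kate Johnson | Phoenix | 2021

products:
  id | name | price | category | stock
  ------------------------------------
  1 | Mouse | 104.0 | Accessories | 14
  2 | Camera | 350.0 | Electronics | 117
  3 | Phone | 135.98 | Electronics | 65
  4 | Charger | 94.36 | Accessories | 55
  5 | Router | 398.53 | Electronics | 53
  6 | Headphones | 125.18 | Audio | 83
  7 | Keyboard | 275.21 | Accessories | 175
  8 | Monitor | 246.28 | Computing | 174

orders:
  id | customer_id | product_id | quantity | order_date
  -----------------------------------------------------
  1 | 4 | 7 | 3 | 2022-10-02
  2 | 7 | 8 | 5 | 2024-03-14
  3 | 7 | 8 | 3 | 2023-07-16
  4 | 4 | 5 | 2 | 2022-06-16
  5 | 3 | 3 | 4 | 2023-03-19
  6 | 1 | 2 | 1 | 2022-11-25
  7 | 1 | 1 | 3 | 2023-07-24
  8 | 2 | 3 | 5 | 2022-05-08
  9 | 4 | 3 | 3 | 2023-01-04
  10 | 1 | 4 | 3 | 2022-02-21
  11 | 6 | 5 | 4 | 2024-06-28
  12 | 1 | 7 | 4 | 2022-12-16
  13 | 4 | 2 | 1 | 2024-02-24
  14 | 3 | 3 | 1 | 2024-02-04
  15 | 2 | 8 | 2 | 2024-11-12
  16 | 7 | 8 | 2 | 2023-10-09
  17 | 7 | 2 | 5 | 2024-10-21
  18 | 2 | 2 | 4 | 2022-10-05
SELECT name, price FROM products WHERE price >= 380.0

Execution result:
name | price
Router | 398.53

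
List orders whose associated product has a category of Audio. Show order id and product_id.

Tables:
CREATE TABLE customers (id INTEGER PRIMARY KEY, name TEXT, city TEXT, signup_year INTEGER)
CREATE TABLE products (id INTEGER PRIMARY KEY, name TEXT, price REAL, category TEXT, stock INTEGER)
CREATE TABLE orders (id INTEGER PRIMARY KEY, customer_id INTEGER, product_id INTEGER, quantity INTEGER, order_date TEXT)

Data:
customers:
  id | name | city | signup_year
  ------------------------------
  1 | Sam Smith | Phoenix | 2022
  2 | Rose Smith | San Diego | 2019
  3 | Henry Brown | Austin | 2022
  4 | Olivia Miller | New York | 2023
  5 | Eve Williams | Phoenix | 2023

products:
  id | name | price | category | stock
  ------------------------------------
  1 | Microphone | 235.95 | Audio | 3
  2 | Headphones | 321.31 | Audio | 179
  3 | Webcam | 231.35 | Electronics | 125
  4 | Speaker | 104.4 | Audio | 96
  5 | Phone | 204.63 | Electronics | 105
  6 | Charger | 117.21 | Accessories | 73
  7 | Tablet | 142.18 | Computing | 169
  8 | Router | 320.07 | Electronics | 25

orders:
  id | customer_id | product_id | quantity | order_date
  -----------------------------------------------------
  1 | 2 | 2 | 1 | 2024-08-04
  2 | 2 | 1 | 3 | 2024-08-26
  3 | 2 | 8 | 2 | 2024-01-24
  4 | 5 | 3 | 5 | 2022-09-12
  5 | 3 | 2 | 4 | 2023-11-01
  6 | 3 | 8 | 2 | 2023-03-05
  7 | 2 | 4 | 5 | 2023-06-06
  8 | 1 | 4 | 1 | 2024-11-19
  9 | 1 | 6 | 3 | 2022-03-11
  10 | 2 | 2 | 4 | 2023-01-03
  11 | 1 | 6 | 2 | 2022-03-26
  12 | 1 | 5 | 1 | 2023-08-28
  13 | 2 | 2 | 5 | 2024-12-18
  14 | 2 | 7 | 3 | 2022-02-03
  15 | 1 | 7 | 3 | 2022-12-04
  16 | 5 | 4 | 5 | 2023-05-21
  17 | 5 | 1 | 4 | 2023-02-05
SELECT id, product_id FROM orders WHERE product_id IN (SELECT id FROM products WHERE category = 'Audio')

Execution result:
id | product_id
1 | 2
2 | 1
5 | 2
7 | 4
8 | 4
10 | 2
13 | 2
16 | 4
17 | 1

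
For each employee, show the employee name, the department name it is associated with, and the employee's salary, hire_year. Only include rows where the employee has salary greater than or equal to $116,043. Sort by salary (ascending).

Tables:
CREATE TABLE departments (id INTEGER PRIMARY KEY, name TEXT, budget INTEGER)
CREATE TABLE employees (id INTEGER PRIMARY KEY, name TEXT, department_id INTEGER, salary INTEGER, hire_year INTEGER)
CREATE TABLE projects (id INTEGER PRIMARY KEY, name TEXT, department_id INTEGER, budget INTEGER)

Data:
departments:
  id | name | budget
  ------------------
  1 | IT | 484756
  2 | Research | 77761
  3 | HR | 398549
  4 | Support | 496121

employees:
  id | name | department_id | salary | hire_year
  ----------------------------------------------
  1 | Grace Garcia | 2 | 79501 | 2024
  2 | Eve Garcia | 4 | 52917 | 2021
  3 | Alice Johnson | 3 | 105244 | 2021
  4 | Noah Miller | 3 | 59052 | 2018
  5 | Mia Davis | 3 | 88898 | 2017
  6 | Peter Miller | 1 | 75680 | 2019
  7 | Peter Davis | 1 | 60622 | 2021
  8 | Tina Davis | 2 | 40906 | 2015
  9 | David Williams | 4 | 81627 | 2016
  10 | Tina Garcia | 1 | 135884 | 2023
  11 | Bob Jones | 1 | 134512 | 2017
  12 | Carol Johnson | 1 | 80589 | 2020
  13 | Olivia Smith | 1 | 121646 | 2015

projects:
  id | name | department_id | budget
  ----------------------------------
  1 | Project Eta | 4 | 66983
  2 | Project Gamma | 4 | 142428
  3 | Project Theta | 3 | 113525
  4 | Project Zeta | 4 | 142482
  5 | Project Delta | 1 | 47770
SELECT c.name, p.name AS department, c.salary, c.hire_year FROM employees c JOIN departments p ON c.department_id = p.id WHERE c.salary >= 116043 ORDER BY c.salary ASC

Execution result:
name | department | salary | hire_year
Olivia Smith | IT | 121646 | 2015
Bob Jones | IT | 134512 | 2017
Tina Garcia | IT | 135884 | 2023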